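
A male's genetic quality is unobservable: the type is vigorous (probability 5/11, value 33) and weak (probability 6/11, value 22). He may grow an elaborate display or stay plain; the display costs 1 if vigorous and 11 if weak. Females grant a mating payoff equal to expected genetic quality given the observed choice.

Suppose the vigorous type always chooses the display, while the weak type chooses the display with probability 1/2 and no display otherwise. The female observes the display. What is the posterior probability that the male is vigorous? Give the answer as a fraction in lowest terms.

5/8

P(the display) = (5/11)·1 + (6/11)·(1/2) = 8/11.
By Bayes' rule, P(vigorous | the display) = (5/11) / (8/11) = 5/8.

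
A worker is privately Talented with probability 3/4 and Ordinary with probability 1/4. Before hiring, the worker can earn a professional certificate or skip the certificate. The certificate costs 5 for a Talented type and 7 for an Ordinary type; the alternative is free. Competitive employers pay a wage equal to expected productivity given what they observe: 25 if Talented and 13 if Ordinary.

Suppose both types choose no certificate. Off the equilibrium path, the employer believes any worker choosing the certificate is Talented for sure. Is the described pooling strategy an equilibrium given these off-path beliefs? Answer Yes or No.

Yes

On path, the employer holds the prior and pays 3/4·25 + 1/4·13 = 22. Off path (the certificate), believing Talented, it pays 25.
Talented: no certificate nets 22; the certificate nets 25 − 5 = 20. Talented stays.
Ordinary: no certificate nets 22; the certificate nets 25 − 7 = 18. Ordinary stays.
No type deviates, so pooling is sustained.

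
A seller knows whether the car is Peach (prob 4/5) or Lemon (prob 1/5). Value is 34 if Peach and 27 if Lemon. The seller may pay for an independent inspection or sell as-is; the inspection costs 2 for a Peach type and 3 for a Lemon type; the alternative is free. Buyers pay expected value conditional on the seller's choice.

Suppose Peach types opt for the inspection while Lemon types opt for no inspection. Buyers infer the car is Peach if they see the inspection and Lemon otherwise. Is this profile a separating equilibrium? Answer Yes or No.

No

Under these beliefs, the inspection earns price 34 and no inspection earns price 27.
Peach: the inspection nets 34 − 2 = 32; no inspection nets 27. Peach prefers the inspection.
Lemon: the inspection nets 34 − 3 = 31; no inspection nets 27. Lemon would deviate to the inspection.
Lemon has a profitable deviation, so the profile is not an equilibrium.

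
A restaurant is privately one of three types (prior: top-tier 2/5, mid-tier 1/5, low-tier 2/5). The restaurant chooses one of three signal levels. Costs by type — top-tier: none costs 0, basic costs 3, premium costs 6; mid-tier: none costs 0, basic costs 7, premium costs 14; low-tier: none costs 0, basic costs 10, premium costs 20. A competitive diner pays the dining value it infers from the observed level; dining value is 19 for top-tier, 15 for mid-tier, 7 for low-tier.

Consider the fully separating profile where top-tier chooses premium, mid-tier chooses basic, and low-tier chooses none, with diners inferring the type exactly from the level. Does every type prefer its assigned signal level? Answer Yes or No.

Separating price premiums: premium → 19, basic → 15, none → 7.
top-tier (assigned premium): none: 7 − 0 = 7; basic: 15 − 3 = 12; premium: 19 − 6 = 13. top-tier stays.
mid-tier (assigned basic): none: 7 − 0 = 7; basic: 15 − 7 = 8; premium: 19 − 14 = 5. mid-tier stays.
low-tier (assigned none): none: 7 − 0 = 7; basic: 15 − 10 = 5; premium: 19 − 20 = -1. low-tier stays.
Every type prefers its assigned level; separation holds.

Yes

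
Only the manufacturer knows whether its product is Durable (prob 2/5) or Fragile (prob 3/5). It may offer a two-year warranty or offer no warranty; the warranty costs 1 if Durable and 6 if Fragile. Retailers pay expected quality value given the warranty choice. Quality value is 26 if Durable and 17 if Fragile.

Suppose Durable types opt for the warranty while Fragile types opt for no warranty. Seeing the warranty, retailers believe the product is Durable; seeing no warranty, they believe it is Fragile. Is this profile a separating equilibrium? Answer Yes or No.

Under these beliefs, the warranty earns price 26 and no warranty earns price 17.
Durable: the warranty nets 26 − 1 = 25; no warranty nets 17. Durable prefers the warranty.
Fragile: the warranty nets 26 − 6 = 20; no warranty nets 17. Fragile would deviate to the warranty.
Fragile has a profitable deviation, so the profile is not an equilibrium.

No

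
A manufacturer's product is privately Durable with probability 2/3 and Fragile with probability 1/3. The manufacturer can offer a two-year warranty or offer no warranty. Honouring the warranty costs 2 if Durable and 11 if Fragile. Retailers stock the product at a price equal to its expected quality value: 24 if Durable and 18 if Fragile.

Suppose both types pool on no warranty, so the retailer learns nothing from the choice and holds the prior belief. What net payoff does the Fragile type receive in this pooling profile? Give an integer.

22

Pooled price = 2/3·24 + 1/3·18 = 22.
Fragile pays no cost for no warranty, so net payoff = 22.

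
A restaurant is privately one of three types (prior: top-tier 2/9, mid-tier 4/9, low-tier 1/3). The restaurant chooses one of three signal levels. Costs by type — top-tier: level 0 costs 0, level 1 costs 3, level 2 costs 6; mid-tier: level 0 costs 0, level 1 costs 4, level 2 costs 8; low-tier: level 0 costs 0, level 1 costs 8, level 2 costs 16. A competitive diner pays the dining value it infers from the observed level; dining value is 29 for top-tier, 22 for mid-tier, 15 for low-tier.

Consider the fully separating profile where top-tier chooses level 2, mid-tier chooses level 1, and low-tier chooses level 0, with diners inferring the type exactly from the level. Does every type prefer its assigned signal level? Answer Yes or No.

No

Separating price premiums: level 2 → 29, level 1 → 22, level 0 → 15.
top-tier (assigned level 2): level 0: 15 − 0 = 15; level 1: 22 − 3 = 19; level 2: 29 − 6 = 23. top-tier stays.
mid-tier (assigned level 1): level 0: 15 − 0 = 15; level 1: 22 − 4 = 18; level 2: 29 − 8 = 21. mid-tier prefers level 2.
low-tier (assigned level 0): level 0: 15 − 0 = 15; level 1: 22 − 8 = 14; level 2: 29 − 16 = 13. low-tier stays.
At least one type deviates; the separating profile fails.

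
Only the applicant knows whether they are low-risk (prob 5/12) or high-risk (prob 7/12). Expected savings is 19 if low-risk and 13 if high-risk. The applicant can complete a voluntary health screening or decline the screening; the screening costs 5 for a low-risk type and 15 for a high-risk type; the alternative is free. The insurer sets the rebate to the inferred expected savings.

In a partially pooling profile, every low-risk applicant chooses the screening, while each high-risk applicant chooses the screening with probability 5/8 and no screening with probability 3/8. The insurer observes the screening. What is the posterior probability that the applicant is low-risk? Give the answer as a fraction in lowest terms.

8/15

P(the screening) = (5/12)·1 + (7/12)·(5/8) = 25/32.
By Bayes' rule, P(low-risk | the screening) = (5/12) / (25/32) = 8/15.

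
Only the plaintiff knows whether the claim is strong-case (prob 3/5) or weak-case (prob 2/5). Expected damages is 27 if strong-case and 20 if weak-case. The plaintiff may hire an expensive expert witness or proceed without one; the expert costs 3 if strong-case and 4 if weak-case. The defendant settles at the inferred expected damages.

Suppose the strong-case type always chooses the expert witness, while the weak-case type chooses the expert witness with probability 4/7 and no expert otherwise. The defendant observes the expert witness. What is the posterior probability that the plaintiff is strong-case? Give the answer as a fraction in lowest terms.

P(the expert witness) = (3/5)·1 + (2/5)·(4/7) = 29/35.
By Bayes' rule, P(strong-case | the expert witness) = (3/5) / (29/35) = 21/29.

21/29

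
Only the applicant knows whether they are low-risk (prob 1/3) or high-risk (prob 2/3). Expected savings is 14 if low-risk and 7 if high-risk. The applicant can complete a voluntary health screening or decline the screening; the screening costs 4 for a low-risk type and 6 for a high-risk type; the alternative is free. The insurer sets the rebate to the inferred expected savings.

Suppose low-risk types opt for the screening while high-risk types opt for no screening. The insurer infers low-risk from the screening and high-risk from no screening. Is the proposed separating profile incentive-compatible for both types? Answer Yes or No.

Under these beliefs, the screening earns rebate 14 and no screening earns rebate 7.
low-risk: the screening nets 14 − 4 = 10; no screening nets 7. low-risk prefers the screening.
high-risk: the screening nets 14 − 6 = 8; no screening nets 7. high-risk would deviate to the screening.
high-risk has a profitable deviation, so the profile is not an equilibrium.

No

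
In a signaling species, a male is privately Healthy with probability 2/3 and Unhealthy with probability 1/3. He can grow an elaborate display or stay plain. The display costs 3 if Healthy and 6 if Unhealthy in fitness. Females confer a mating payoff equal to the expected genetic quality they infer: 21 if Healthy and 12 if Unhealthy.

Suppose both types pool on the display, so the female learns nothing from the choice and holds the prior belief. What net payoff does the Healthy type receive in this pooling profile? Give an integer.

15

Pooled mating payoff = 2/3·21 + 1/3·12 = 18.
Healthy pays cost 3 for the display, so net payoff = 18 − 3 = 15.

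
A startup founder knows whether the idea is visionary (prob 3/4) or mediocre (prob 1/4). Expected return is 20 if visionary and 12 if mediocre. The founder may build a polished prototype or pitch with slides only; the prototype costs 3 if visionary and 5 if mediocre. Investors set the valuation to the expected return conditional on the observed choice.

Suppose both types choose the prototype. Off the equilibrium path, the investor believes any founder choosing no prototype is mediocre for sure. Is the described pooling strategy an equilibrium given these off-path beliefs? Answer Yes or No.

On path, the investor holds the prior and pays 3/4·20 + 1/4·12 = 18. Off path (no prototype), believing mediocre, it pays 12.
visionary: the prototype nets 18 − 3 = 15; no prototype nets 12. visionary stays.
mediocre: the prototype nets 18 − 5 = 13; no prototype nets 12. mediocre stays.
No type deviates, so pooling is sustained.

Yes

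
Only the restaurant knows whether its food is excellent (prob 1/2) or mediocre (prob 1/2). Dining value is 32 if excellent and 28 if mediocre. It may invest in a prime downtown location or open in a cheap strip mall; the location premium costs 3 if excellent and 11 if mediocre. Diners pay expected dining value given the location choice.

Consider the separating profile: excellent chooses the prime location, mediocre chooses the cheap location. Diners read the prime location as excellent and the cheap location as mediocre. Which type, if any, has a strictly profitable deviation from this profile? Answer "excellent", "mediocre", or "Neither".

Neither

The prime location pays 32; the cheap location pays 28.
excellent: assigned the prime location, nets 32 − 3 = 29; deviating to the cheap location nets 28.
mediocre: assigned the cheap location, nets 28; deviating to the prime location nets 32 − 11 = 21.
Both types strictly prefer their assigned action; no profitable deviation.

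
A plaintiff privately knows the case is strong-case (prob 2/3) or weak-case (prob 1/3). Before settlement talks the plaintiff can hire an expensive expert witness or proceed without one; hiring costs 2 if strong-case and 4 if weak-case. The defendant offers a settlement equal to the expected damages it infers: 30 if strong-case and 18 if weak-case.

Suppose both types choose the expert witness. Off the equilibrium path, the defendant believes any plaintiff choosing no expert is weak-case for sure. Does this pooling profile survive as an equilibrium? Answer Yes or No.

On path, the defendant holds the prior and pays 2/3·30 + 1/3·18 = 26. Off path (no expert), believing weak-case, it pays 18.
strong-case: the expert witness nets 26 − 2 = 24; no expert nets 18. strong-case stays.
weak-case: the expert witness nets 26 − 4 = 22; no expert nets 18. weak-case stays.
No type deviates, so pooling is sustained.

Yes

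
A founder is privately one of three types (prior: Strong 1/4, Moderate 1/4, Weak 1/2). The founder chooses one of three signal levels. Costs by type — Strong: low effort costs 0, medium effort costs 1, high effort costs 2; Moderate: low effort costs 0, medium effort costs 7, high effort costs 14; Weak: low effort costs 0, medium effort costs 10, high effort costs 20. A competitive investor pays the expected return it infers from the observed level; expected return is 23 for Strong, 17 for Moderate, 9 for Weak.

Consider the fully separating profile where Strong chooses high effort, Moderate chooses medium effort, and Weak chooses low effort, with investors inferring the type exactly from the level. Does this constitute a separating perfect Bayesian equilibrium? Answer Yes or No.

Yes

Separating valuations: high effort → 23, medium effort → 17, low effort → 9.
Strong (assigned high effort): low effort: 9 − 0 = 9; medium effort: 17 − 1 = 16; high effort: 23 − 2 = 21. Strong stays.
Moderate (assigned medium effort): low effort: 9 − 0 = 9; medium effort: 17 − 7 = 10; high effort: 23 − 14 = 9. Moderate stays.
Weak (assigned low effort): low effort: 9 − 0 = 9; medium effort: 17 − 10 = 7; high effort: 23 − 20 = 3. Weak stays.
Every type prefers its assigned level; separation holds.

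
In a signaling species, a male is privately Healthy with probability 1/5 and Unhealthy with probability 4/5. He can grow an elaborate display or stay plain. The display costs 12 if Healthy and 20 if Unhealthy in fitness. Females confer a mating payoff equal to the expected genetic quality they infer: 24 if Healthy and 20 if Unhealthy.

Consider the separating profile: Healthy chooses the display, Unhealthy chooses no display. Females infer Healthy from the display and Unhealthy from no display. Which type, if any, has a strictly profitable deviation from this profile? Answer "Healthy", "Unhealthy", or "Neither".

The display pays 24; no display pays 20.
Healthy: assigned the display, nets 24 − 12 = 12; deviating to no display nets 20.
Unhealthy: assigned no display, nets 20; deviating to the display nets 24 − 20 = 4.
The Healthy type gains 8 by deviating.

Healthy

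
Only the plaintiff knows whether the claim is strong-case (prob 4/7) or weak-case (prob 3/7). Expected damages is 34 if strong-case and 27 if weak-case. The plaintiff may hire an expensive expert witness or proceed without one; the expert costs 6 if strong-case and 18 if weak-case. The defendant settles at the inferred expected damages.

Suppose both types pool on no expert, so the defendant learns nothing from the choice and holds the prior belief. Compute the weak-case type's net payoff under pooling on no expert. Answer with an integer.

31

Pooled settlement = 4/7·34 + 3/7·27 = 31.
weak-case pays no cost for no expert, so net payoff = 31.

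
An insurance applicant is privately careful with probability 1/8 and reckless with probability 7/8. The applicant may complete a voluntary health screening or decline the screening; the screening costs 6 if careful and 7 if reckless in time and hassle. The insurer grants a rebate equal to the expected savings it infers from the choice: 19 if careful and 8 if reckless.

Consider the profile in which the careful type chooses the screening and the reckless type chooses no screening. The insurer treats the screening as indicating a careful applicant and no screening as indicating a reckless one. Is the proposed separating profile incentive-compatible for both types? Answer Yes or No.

Under these beliefs, the screening earns rebate 19 and no screening earns rebate 8.
careful: the screening nets 19 − 6 = 13; no screening nets 8. careful prefers the screening.
reckless: the screening nets 19 − 7 = 12; no screening nets 8. reckless would deviate to the screening.
reckless has a profitable deviation, so the profile is not an equilibrium.

No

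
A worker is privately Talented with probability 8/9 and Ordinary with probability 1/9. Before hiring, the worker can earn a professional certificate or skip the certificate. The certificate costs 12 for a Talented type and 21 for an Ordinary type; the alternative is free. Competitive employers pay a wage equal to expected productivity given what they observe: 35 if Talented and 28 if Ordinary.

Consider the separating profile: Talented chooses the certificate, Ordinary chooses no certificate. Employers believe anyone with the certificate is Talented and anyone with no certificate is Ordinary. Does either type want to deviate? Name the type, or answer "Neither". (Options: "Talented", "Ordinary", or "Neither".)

The certificate pays 35; no certificate pays 28.
Talented: assigned the certificate, nets 35 − 12 = 23; deviating to no certificate nets 28.
Ordinary: assigned no certificate, nets 28; deviating to the certificate nets 35 − 21 = 14.
The Talented type gains 5 by deviating.

Talented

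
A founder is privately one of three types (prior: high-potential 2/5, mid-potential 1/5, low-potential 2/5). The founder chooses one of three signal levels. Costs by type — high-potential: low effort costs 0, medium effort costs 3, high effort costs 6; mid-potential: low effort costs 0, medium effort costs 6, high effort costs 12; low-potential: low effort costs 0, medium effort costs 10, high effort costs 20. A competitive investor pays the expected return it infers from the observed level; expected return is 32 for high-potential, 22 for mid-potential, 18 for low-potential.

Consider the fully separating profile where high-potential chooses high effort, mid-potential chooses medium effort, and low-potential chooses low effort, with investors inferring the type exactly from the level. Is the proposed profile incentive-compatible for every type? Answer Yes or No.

No

Separating valuations: high effort → 32, medium effort → 22, low effort → 18.
high-potential (assigned high effort): low effort: 18 − 0 = 18; medium effort: 22 − 3 = 19; high effort: 32 − 6 = 26. high-potential stays.
mid-potential (assigned medium effort): low effort: 18 − 0 = 18; medium effort: 22 − 6 = 16; high effort: 32 − 12 = 20. mid-potential prefers high effort.
low-potential (assigned low effort): low effort: 18 − 0 = 18; medium effort: 22 − 10 = 12; high effort: 32 − 20 = 12. low-potential stays.
At least one type deviates; the separating profile fails.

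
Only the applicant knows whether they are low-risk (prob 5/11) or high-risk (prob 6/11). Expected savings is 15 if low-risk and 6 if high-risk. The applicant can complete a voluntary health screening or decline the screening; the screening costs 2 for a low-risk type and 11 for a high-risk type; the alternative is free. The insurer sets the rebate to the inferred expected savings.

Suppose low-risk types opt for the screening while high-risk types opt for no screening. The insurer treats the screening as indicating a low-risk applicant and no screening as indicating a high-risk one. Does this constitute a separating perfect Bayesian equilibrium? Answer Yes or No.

Under these beliefs, the screening earns rebate 15 and no screening earns rebate 6.
low-risk: the screening nets 15 − 2 = 13; no screening nets 6. low-risk prefers the screening.
high-risk: the screening nets 15 − 11 = 4; no screening nets 6. high-risk prefers no screening.
Neither type deviates, so the separating profile is an equilibrium.

Yes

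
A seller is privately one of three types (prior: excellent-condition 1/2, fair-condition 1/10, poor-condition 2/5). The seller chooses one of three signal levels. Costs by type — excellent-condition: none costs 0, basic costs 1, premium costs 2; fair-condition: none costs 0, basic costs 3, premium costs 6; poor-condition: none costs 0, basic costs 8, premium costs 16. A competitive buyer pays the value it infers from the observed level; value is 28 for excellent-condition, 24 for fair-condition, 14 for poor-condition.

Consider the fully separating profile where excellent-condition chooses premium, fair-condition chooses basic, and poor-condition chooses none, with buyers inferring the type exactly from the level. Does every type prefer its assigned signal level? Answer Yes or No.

Separating prices: premium → 28, basic → 24, none → 14.
excellent-condition (assigned premium): none: 14 − 0 = 14; basic: 24 − 1 = 23; premium: 28 − 2 = 26. excellent-condition stays.
fair-condition (assigned basic): none: 14 − 0 = 14; basic: 24 − 3 = 21; premium: 28 − 6 = 22. fair-condition prefers premium.
poor-condition (assigned none): none: 14 − 0 = 14; basic: 24 − 8 = 16; premium: 28 − 16 = 12. poor-condition prefers basic.
At least one type deviates; the separating profile fails.

No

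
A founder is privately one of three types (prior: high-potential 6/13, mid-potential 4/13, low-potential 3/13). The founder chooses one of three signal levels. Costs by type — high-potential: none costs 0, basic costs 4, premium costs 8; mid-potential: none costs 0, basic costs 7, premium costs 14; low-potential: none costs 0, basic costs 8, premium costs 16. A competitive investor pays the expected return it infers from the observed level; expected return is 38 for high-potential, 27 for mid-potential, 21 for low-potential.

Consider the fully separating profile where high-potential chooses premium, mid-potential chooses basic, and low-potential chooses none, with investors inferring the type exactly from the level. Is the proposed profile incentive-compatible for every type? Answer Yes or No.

Separating valuations: premium → 38, basic → 27, none → 21.
high-potential (assigned premium): none: 21 − 0 = 21; basic: 27 − 4 = 23; premium: 38 − 8 = 30. high-potential stays.
mid-potential (assigned basic): none: 21 − 0 = 21; basic: 27 − 7 = 20; premium: 38 − 14 = 24. mid-potential prefers premium.
low-potential (assigned none): none: 21 − 0 = 21; basic: 27 − 8 = 19; premium: 38 − 16 = 22. low-potential prefers premium.
At least one type deviates; the separating profile fails.

No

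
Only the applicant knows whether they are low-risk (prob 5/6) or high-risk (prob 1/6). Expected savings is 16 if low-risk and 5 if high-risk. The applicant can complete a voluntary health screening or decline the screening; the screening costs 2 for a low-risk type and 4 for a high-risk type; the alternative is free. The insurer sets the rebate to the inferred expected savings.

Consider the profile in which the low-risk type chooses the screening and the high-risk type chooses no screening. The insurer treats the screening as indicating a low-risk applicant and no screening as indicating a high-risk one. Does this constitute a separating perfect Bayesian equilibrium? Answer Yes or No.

No

Under these beliefs, the screening earns rebate 16 and no screening earns rebate 5.
low-risk: the screening nets 16 − 2 = 14; no screening nets 5. low-risk prefers the screening.
high-risk: the screening nets 16 − 4 = 12; no screening nets 5. high-risk would deviate to the screening.
high-risk has a profitable deviation, so the profile is not an equilibrium.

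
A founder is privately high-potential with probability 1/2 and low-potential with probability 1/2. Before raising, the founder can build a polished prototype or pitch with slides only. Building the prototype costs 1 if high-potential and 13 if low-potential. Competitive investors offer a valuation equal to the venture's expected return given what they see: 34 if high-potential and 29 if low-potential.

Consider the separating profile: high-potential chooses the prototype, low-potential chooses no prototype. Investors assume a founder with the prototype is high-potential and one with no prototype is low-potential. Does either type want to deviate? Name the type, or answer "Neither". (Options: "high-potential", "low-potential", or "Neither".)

The prototype pays 34; no prototype pays 29.
high-potential: assigned the prototype, nets 34 − 1 = 33; deviating to no prototype nets 29.
low-potential: assigned no prototype, nets 29; deviating to the prototype nets 34 − 13 = 21.
Both types strictly prefer their assigned action; no profitable deviation.

Neither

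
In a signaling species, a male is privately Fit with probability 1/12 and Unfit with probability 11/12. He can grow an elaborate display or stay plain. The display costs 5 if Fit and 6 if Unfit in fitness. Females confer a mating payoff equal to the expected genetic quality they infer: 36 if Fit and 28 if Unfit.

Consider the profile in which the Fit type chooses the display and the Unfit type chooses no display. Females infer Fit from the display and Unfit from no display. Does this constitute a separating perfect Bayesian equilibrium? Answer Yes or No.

No

Under these beliefs, the display earns mating payoff 36 and no display earns mating payoff 28.
Fit: the display nets 36 − 5 = 31; no display nets 28. Fit prefers the display.
Unfit: the display nets 36 − 6 = 30; no display nets 28. Unfit would deviate to the display.
Unfit has a profitable deviation, so the profile is not an equilibrium.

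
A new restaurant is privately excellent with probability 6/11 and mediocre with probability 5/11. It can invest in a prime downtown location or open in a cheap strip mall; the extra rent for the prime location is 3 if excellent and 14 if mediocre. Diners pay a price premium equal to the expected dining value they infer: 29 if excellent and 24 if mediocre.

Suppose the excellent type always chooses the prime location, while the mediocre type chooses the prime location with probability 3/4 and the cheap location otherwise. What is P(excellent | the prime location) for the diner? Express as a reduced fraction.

8/13

P(the prime location) = (6/11)·1 + (5/11)·(3/4) = 39/44.
By Bayes' rule, P(excellent | the prime location) = (6/11) / (39/44) = 8/13.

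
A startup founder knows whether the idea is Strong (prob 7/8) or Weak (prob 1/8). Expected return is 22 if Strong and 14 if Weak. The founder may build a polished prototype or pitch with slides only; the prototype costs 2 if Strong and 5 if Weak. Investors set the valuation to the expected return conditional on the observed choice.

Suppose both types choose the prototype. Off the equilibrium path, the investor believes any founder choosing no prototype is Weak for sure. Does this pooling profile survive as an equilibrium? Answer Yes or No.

Yes

On path, the investor holds the prior and pays 7/8·22 + 1/8·14 = 21. Off path (no prototype), believing Weak, it pays 14.
Strong: the prototype nets 21 − 2 = 19; no prototype nets 14. Strong stays.
Weak: the prototype nets 21 − 5 = 16; no prototype nets 14. Weak stays.
No type deviates, so pooling is sustained.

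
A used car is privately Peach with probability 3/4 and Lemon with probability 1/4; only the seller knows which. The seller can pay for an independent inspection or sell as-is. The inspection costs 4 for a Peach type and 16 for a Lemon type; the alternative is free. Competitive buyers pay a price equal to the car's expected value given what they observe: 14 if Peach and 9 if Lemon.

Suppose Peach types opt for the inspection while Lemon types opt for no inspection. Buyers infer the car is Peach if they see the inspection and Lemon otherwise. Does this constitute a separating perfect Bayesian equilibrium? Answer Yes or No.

Under these beliefs, the inspection earns price 14 and no inspection earns price 9.
Peach: the inspection nets 14 − 4 = 10; no inspection nets 9. Peach prefers the inspection.
Lemon: the inspection nets 14 − 16 = -2; no inspection nets 9. Lemon prefers no inspection.
Neither type deviates, so the separating profile is an equilibrium.

Yes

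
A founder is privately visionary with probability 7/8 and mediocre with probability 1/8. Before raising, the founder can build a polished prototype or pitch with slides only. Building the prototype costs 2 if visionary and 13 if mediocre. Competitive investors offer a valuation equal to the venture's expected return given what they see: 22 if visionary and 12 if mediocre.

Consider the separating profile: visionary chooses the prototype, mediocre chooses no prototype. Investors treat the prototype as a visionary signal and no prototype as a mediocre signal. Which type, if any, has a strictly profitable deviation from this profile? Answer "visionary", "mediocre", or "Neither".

Neither

The prototype pays 22; no prototype pays 12.
visionary: assigned the prototype, nets 22 − 2 = 20; deviating to no prototype nets 12.
mediocre: assigned no prototype, nets 12; deviating to the prototype nets 22 − 13 = 9.
Both types strictly prefer their assigned action; no profitable deviation.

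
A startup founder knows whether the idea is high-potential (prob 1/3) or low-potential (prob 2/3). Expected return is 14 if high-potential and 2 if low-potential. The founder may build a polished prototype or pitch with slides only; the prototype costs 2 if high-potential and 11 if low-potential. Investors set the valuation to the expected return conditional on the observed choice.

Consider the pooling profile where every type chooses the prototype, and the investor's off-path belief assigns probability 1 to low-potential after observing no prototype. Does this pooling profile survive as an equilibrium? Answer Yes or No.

On path, the investor holds the prior and pays 1/3·14 + 2/3·2 = 6. Off path (no prototype), believing low-potential, it pays 2.
high-potential: the prototype nets 6 − 2 = 4; no prototype nets 2. high-potential stays.
low-potential: the prototype nets 6 − 11 = -5; no prototype nets 2. low-potential would deviate.
A type deviates, so pooling fails.

No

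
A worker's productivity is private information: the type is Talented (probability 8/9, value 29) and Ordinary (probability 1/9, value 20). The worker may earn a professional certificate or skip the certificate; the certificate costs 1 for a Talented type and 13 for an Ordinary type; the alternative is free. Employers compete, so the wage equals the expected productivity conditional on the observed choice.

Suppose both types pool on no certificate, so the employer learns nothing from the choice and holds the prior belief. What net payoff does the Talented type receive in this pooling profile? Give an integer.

28

Pooled wage = 8/9·29 + 1/9·20 = 28.
Talented pays no cost for no certificate, so net payoff = 28.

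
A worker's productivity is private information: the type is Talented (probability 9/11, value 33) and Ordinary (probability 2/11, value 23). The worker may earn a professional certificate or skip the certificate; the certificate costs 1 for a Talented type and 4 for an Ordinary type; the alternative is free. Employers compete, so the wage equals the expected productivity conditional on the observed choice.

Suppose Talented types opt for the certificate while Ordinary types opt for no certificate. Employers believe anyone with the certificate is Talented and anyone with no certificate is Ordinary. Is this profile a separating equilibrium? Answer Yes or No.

Under these beliefs, the certificate earns wage 33 and no certificate earns wage 23.
Talented: the certificate nets 33 − 1 = 32; no certificate nets 23. Talented prefers the certificate.
Ordinary: the certificate nets 33 − 4 = 29; no certificate nets 23. Ordinary would deviate to the certificate.
Ordinary has a profitable deviation, so the profile is not an equilibrium.

No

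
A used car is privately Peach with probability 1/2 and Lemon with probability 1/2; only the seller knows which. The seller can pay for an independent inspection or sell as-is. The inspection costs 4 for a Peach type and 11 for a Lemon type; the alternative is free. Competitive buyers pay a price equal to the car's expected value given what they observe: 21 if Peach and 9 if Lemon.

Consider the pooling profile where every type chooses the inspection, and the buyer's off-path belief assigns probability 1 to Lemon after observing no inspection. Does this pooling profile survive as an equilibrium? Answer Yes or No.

No

On path, the buyer holds the prior and pays 1/2·21 + 1/2·9 = 15. Off path (no inspection), believing Lemon, it pays 9.
Peach: the inspection nets 15 − 4 = 11; no inspection nets 9. Peach stays.
Lemon: the inspection nets 15 − 11 = 4; no inspection nets 9. Lemon would deviate.
A type deviates, so pooling fails.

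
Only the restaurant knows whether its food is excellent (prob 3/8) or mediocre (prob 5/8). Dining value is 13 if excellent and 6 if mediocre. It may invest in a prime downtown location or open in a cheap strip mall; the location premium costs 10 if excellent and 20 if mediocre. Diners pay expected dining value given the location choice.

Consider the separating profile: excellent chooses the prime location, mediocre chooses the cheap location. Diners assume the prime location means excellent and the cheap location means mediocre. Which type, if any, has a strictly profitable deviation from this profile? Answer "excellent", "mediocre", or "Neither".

The prime location pays 13; the cheap location pays 6.
excellent: assigned the prime location, nets 13 − 10 = 3; deviating to the cheap location nets 6.
mediocre: assigned the cheap location, nets 6; deviating to the prime location nets 13 − 20 = -7.
The excellent type gains 3 by deviating.

excellent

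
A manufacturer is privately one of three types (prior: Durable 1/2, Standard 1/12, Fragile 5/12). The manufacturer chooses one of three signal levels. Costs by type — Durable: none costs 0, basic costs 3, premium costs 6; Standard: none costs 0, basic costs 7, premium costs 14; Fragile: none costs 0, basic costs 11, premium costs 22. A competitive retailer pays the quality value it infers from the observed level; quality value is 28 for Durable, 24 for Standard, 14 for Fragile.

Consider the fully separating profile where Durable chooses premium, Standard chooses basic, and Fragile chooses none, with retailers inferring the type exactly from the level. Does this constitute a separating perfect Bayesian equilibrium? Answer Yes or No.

Yes

Separating prices: premium → 28, basic → 24, none → 14.
Durable (assigned premium): none: 14 − 0 = 14; basic: 24 − 3 = 21; premium: 28 − 6 = 22. Durable stays.
Standard (assigned basic): none: 14 − 0 = 14; basic: 24 − 7 = 17; premium: 28 − 14 = 14. Standard stays.
Fragile (assigned none): none: 14 − 0 = 14; basic: 24 − 11 = 13; premium: 28 − 22 = 6. Fragile stays.
Every type prefers its assigned level; separation holds.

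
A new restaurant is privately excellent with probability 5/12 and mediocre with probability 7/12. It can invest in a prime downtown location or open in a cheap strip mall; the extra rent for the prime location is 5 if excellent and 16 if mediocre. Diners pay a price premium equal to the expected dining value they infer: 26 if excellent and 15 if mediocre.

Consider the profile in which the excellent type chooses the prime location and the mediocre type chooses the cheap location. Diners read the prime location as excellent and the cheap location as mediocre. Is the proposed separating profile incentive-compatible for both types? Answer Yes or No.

Yes

Under these beliefs, the prime location earns price premium 26 and the cheap location earns price premium 15.
excellent: the prime location nets 26 − 5 = 21; the cheap location nets 15. excellent prefers the prime location.
mediocre: the prime location nets 26 − 16 = 10; the cheap location nets 15. mediocre prefers the cheap location.
Neither type deviates, so the separating profile is an equilibrium.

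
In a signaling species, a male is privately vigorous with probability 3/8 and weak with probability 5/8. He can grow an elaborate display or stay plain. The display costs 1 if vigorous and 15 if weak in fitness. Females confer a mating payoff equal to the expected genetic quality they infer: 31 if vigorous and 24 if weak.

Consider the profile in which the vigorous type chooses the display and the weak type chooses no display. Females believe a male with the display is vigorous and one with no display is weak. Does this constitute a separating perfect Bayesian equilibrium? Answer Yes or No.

Yes

Under these beliefs, the display earns mating payoff 31 and no display earns mating payoff 24.
vigorous: the display nets 31 − 1 = 30; no display nets 24. vigorous prefers the display.
weak: the display nets 31 − 15 = 16; no display nets 24. weak prefers no display.
Neither type deviates, so the separating profile is an equilibrium.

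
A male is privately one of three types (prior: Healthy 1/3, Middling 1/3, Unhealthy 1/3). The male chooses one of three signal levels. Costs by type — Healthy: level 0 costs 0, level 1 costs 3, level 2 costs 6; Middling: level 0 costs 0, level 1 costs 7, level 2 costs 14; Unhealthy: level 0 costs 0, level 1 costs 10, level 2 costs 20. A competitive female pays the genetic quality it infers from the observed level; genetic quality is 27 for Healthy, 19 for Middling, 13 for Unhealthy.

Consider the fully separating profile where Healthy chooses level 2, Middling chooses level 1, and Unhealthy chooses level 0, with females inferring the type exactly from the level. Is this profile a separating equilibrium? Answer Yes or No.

No

Separating mating payoffs: level 2 → 27, level 1 → 19, level 0 → 13.
Healthy (assigned level 2): level 0: 13 − 0 = 13; level 1: 19 − 3 = 16; level 2: 27 − 6 = 21. Healthy stays.
Middling (assigned level 1): level 0: 13 − 0 = 13; level 1: 19 − 7 = 12; level 2: 27 − 14 = 13. Middling prefers level 0.
Unhealthy (assigned level 0): level 0: 13 − 0 = 13; level 1: 19 − 10 = 9; level 2: 27 − 20 = 7. Unhealthy stays.
At least one type deviates; the separating profile fails.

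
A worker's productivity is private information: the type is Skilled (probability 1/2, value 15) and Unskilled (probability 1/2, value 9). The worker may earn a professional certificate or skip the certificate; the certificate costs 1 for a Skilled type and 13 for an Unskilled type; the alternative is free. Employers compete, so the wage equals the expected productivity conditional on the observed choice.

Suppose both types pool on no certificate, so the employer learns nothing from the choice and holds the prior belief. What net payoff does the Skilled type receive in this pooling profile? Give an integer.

12

Pooled wage = 1/2·15 + 1/2·9 = 12.
Skilled pays no cost for no certificate, so net payoff = 12.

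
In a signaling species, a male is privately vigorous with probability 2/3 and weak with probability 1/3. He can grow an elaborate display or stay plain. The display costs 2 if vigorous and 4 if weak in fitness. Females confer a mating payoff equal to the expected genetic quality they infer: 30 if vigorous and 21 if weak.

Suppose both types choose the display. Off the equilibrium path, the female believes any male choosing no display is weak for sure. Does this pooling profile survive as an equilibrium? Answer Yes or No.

On path, the female holds the prior and pays 2/3·30 + 1/3·21 = 27. Off path (no display), believing weak, it pays 21.
vigorous: the display nets 27 − 2 = 25; no display nets 21. vigorous stays.
weak: the display nets 27 − 4 = 23; no display nets 21. weak stays.
No type deviates, so pooling is sustained.

Yes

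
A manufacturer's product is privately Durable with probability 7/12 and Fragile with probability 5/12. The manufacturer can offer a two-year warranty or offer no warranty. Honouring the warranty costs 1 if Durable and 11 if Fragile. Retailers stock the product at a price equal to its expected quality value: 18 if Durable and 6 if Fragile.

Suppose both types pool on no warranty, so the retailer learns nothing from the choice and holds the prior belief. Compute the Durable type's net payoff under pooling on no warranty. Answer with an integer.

13

Pooled price = 7/12·18 + 5/12·6 = 13.
Durable pays no cost for no warranty, so net payoff = 13.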